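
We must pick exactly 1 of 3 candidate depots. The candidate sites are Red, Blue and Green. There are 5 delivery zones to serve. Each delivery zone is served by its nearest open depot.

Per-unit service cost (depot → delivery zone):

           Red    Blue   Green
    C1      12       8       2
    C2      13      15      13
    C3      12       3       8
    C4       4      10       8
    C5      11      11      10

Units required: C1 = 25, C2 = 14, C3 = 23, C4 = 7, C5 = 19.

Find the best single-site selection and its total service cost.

Choose Green only; total service cost 662.

With exactly 1 open, each delivery zone uses its cheapest among the chosen.
{Green}: C1→Green 2·25=50, C2→Green 13·14=182, C3→Green 8·23=184, C4→Green 8·7=56, C5→Green 10·19=190. Service cost 662.
{Blue}: service cost 758
{Red}: service cost 995
Among all 3 size-1 choices, {Green} is lowest.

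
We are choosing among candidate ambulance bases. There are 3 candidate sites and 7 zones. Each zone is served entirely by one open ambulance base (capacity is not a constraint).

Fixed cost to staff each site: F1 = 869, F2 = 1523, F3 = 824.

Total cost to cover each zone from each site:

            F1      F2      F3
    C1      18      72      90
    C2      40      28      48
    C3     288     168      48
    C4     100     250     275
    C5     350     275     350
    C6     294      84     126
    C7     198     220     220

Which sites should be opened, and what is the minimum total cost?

For any fixed open set, each zone goes to its cheapest open site; total = fixed + service.
{F3}: C1→F3 90, C2→F3 48, C3→F3 48, C4→F3 275, C5→F3 350, C6→F3 126, C7→F3 220. Service 1157; fixed 824; total 1981.
{F1}: service 1288 + fixed 869 = 2157
{F1, F3}: service 880 + fixed 1693 = 2573
{F1, F2, F3}: service 751 + fixed 3216 = 3967
(All 7 nonempty subsets were checked; F3 only is lowest.)

Open F3 only; minimum total cost 1981.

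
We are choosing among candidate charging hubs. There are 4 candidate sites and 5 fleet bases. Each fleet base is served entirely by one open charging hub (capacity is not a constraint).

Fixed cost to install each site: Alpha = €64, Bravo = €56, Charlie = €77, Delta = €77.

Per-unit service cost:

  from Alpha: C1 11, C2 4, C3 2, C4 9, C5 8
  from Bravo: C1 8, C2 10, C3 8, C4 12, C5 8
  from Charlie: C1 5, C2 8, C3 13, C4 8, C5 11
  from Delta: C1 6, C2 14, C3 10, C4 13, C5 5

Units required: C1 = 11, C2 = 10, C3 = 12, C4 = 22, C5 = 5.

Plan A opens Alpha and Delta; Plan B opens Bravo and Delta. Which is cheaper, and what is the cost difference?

Plan A: {Alpha, Delta}: C1→Delta 6·11=66, C2→Alpha 4·10=40, C3→Alpha 2·12=24, C4→Alpha 9·22=198, C5→Delta 5·5=25. Service 353; fixed 141; total 494.
Plan B: {Bravo, Delta}: C1→Delta 6·11=66, C2→Bravo 10·10=100, C3→Bravo 8·12=96, C4→Bravo 12·22=264, C5→Delta 5·5=25. Service 551; fixed 133; total 684.
Difference: |494 − 684| = 190.

Plan A is cheaper by 190.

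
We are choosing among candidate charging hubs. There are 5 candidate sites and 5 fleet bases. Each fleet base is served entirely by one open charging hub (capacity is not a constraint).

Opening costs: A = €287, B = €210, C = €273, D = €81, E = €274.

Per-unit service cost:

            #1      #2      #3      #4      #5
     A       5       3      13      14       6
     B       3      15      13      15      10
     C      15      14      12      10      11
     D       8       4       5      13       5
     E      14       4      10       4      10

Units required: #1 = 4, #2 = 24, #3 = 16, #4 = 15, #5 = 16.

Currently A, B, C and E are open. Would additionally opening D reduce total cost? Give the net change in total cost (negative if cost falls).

Yes — net change −15 (cost falls by 15).

Current service cost with {A, B, C, E}: 400.
Adding D: each fleet base re-picks its cheapest; new service cost 304, saving 96.
Extra fixed cost: 81. Net change = 81 − 96 = -15.
(Totals: 1444 → 1429.)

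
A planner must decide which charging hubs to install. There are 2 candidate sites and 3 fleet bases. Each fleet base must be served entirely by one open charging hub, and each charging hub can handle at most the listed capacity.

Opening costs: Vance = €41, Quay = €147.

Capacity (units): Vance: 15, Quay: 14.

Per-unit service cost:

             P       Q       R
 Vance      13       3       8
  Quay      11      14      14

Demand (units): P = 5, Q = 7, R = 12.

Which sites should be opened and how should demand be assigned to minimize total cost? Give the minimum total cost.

Minimum total cost: 437

Open {Vance, Quay}: P→Quay 11·5=55, Q→Quay 14·7=98, R→Vance 8·12=96.
Loads: Vance carries 12/15, Quay carries 12/14. Service 249; fixed 188; total 437.
Next best feasible plan costs 442.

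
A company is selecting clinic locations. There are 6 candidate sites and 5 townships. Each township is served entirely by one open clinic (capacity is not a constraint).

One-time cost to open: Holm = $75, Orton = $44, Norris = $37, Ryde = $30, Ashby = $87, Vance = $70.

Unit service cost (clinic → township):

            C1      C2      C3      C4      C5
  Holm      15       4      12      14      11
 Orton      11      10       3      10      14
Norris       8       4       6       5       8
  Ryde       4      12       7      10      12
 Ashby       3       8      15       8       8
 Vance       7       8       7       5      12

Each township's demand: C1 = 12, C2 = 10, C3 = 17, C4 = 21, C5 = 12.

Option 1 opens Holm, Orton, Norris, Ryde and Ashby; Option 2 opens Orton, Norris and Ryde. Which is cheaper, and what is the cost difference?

Option 2 is cheaper by 150.

Option 1: {Holm, Orton, Norris, Ryde, Ashby}: C1→Ashby 3·12=36, C2→Holm 4·10=40, C3→Orton 3·17=51, C4→Norris 5·21=105, C5→Norris 8·12=96. Service 328; fixed 273; total 601.
Option 2: {Orton, Norris, Ryde}: C1→Ryde 4·12=48, C2→Norris 4·10=40, C3→Orton 3·17=51, C4→Norris 5·21=105, C5→Norris 8·12=96. Service 340; fixed 111; total 451.
Difference: |601 − 451| = 150.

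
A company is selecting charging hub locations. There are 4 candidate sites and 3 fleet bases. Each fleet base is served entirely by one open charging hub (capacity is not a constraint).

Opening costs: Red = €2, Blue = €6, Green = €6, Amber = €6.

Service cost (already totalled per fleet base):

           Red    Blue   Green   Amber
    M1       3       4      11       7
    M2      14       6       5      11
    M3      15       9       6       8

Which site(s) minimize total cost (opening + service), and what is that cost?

For any fixed open set, each fleet base goes to its cheapest open site; total = fixed + service.
{Red, Green}: M1→Red 3, M2→Green 5, M3→Green 6. Service 14; fixed 8; total 22.
{Blue}: service 19 + fixed 6 = 25
{Red, Blue}: service 18 + fixed 8 = 26
{Red, Blue, Green, Amber}: service 14 + fixed 20 = 34
No other subset beats 22.

Open Red and Green; minimum total cost 22.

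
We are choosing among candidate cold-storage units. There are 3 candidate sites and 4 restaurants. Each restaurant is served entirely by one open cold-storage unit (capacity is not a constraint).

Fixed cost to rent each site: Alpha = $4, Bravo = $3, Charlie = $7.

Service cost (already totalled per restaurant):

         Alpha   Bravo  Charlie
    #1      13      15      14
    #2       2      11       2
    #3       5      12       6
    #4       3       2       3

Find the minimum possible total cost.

For any fixed open set, each restaurant goes to its cheapest open site; total = fixed + service.
{Alpha}: #1→Alpha 13, #2→Alpha 2, #3→Alpha 5, #4→Alpha 3. Service 23; fixed 4; total 27.
{Alpha, Bravo}: service 22 + fixed 7 = 29
{Charlie}: service 25 + fixed 7 = 32
{Alpha, Bravo, Charlie}: #1→Alpha 13, #2→Alpha 2, #3→Alpha 5, #4→Bravo 2. Service 22; fixed 14; total 36.
No other subset beats 27.

Minimum total cost: 27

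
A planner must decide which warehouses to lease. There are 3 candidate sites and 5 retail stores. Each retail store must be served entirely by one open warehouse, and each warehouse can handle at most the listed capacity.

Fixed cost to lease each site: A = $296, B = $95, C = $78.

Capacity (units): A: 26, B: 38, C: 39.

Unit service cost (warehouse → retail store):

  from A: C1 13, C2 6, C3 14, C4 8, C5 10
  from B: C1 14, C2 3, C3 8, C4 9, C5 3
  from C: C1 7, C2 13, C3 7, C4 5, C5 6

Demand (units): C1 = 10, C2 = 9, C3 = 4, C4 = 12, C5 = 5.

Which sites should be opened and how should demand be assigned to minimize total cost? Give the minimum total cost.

Minimum total cost: 373

Open {B, C}: C1→C 7·10=70, C2→B 3·9=27, C3→C 7·4=28, C4→C 5·12=60, C5→B 3·5=15.
Loads: B carries 14/38, C carries 26/39. Service 200; fixed 173; total 373.
Next best feasible plan costs 377.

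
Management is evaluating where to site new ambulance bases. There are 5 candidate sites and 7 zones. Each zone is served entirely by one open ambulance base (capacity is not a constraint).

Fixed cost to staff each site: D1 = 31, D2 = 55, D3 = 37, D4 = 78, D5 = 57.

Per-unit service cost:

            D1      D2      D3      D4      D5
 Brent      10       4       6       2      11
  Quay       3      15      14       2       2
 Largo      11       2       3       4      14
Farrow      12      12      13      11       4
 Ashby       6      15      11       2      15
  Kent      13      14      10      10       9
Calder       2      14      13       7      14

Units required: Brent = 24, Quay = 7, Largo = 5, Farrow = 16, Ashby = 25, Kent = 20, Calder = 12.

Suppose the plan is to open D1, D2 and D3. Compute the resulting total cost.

Total cost: 816

Each zone is assigned to its cheapest site among the open ones.
{D1, D2, D3}: Brent→D2 4·24=96, Quay→D1 3·7=21, Largo→D2 2·5=10, Farrow→D1 12·16=192, Ashby→D1 6·25=150, Kent→D3 10·20=200, Calder→D1 2·12=24. Service 693; fixed 123; total 816.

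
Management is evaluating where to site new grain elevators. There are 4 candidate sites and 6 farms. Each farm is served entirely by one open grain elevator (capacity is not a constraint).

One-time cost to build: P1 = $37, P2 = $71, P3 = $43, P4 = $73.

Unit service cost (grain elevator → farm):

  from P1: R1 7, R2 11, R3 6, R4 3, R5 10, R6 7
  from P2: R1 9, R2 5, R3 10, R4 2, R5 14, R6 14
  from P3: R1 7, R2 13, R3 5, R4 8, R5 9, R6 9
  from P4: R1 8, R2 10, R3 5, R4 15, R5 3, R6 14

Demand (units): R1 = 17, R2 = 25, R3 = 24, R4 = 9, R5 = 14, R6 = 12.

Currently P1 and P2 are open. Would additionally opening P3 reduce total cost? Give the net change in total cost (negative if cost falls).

Current service cost with {P1, P2}: 630.
Adding P3: each farm re-picks its cheapest; new service cost 592, saving 38.
Extra fixed cost: 43. Net change = 43 − 38 = 5.
(Totals: 738 → 743.)

No — net change +5 (cost rises by 5).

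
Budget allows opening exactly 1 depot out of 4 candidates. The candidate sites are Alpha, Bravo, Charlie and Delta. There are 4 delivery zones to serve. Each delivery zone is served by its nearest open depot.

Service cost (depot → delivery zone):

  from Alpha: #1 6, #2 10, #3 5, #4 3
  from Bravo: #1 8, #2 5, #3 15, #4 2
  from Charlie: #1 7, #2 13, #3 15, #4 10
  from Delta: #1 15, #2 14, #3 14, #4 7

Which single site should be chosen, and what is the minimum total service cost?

With exactly 1 open, each delivery zone uses its cheapest among the chosen.
{Alpha}: #1→Alpha 6, #2→Alpha 10, #3→Alpha 5, #4→Alpha 3. Service cost 24.
{Bravo}: service cost 30
{Charlie}: service cost 45
Among all 4 size-1 choices, {Alpha} is lowest.

Choose Alpha only; total service cost 24.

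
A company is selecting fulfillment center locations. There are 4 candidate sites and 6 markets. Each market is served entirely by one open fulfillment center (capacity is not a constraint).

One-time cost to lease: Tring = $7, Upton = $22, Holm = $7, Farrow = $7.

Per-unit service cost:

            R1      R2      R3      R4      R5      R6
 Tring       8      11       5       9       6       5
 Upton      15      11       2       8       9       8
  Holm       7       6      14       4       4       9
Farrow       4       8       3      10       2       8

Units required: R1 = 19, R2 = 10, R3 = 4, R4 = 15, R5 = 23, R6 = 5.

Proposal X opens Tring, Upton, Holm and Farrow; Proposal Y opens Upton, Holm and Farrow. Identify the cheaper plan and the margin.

Proposal X is cheaper by 8.

Proposal X: {Tring, Upton, Holm, Farrow}: R1→Farrow 4·19=76, R2→Holm 6·10=60, R3→Upton 2·4=8, R4→Holm 4·15=60, R5→Farrow 2·23=46, R6→Tring 5·5=25. Service 275; fixed 43; total 318.
Proposal Y: {Upton, Holm, Farrow}: R1→Farrow 4·19=76, R2→Holm 6·10=60, R3→Upton 2·4=8, R4→Holm 4·15=60, R5→Farrow 2·23=46, R6→Upton 8·5=40. Service 290; fixed 36; total 326.
Difference: |318 − 326| = 8.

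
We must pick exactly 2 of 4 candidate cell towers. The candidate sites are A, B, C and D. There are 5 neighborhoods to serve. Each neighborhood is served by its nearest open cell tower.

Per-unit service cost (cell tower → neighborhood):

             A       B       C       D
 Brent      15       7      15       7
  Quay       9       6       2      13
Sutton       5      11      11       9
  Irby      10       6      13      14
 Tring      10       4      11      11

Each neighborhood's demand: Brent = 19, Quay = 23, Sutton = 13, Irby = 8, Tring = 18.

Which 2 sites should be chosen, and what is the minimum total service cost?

Choose B and C; total service cost 442.

With exactly 2 open, each neighborhood uses its cheapest among the chosen.
{B, C}: Brent→B 7·19=133, Quay→C 2·23=46, Sutton→B 11·13=143, Irby→B 6·8=48, Tring→B 4·18=72. Service cost 442.
{A, B}: service cost 456
{B, D}: service cost 508
Among all 6 size-2 choices, {B, C} is lowest.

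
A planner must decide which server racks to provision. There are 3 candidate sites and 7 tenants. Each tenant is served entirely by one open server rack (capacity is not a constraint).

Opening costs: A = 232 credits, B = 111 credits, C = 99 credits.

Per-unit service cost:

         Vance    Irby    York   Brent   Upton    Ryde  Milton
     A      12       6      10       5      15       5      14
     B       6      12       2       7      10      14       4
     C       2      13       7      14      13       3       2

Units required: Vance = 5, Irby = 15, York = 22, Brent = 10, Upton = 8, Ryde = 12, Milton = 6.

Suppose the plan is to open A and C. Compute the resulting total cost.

Each tenant is assigned to its cheapest site among the open ones.
{A, C}: Vance→C 2·5=10, Irby→A 6·15=90, York→C 7·22=154, Brent→A 5·10=50, Upton→C 13·8=104, Ryde→C 3·12=36, Milton→C 2·6=12. Service 456; fixed 331; total 787.

Total cost: 787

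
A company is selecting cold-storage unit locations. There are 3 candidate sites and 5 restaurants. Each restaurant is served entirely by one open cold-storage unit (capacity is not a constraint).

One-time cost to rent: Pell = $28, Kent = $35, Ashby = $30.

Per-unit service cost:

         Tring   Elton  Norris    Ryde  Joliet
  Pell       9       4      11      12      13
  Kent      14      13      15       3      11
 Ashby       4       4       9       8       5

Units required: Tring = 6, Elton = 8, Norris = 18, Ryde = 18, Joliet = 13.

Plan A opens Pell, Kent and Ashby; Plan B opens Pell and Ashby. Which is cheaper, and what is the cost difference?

Plan A: {Pell, Kent, Ashby}: Tring→Ashby 4·6=24, Elton→Pell 4·8=32, Norris→Ashby 9·18=162, Ryde→Kent 3·18=54, Joliet→Ashby 5·13=65. Service 337; fixed 93; total 430.
Plan B: {Pell, Ashby}: Tring→Ashby 4·6=24, Elton→Pell 4·8=32, Norris→Ashby 9·18=162, Ryde→Ashby 8·18=144, Joliet→Ashby 5·13=65. Service 427; fixed 58; total 485.
Difference: |430 − 485| = 55.

Plan A is cheaper by 55.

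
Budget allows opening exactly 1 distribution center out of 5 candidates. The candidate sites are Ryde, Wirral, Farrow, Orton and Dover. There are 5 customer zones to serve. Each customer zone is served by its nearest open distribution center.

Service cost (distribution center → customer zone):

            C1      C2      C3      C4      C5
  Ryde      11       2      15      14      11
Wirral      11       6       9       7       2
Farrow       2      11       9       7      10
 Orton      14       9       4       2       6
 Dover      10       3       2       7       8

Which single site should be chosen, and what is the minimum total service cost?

Choose Dover only; total service cost 30.

With exactly 1 open, each customer zone uses its cheapest among the chosen.
{Dover}: C1→Dover 10, C2→Dover 3, C3→Dover 2, C4→Dover 7, C5→Dover 8. Service cost 30.
{Wirral}: service cost 35
{Orton}: service cost 35
Among all 5 size-1 choices, {Dover} is lowest.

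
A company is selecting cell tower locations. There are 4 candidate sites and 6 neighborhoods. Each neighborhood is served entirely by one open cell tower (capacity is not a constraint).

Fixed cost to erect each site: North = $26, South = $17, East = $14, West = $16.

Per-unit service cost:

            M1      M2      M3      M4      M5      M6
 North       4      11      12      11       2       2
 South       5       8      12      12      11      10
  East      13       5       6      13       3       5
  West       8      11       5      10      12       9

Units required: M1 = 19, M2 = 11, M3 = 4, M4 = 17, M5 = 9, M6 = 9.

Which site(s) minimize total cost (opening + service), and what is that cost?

Open North, East and West; minimum total cost 413.

For any fixed open set, each neighborhood goes to its cheapest open site; total = fixed + service.
{North, East, West}: M1→North 4·19=76, M2→East 5·11=55, M3→West 5·4=20, M4→West 10·17=170, M5→North 2·9=18, M6→North 2·9=18. Service 357; fixed 56; total 413.
{North, East}: service 378 + fixed 40 = 418
{North, South, East, West}: M1→North 4·19=76, M2→East 5·11=55, M3→West 5·4=20, M4→West 10·17=170, M5→North 2·9=18, M6→North 2·9=18. Service 357; fixed 73; total 430.
{East}: service 619 + fixed 14 = 633
No other subset beats 413.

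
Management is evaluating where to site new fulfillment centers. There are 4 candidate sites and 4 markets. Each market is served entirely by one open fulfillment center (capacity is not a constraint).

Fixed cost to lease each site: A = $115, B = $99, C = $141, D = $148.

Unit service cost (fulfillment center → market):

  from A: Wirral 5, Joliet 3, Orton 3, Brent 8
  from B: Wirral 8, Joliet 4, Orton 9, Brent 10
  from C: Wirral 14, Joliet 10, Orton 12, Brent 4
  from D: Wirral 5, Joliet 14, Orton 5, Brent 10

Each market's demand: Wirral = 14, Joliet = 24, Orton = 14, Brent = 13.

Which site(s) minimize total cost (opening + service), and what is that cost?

Open A only; minimum total cost 403.

For any fixed open set, each market goes to its cheapest open site; total = fixed + service.
{A}: Wirral→A 5·14=70, Joliet→A 3·24=72, Orton→A 3·14=42, Brent→A 8·13=104. Service 288; fixed 115; total 403.
{A, C}: service 236 + fixed 256 = 492
{A, B}: Wirral→A 5·14=70, Joliet→A 3·24=72, Orton→A 3·14=42, Brent→A 8·13=104. Service 288; fixed 214; total 502.
{A, B, C, D}: service 236 + fixed 503 = 739
(All 15 nonempty subsets were checked; A only is lowest.)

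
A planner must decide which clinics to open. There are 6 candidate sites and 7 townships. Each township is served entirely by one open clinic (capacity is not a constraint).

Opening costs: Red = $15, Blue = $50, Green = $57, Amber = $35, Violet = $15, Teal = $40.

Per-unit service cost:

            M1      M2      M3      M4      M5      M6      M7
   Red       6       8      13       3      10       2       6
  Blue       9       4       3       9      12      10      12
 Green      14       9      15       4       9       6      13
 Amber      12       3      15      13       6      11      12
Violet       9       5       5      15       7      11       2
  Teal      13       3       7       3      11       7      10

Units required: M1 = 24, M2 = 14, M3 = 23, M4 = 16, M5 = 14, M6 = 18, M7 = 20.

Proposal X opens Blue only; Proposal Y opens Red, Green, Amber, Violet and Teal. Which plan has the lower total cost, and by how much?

Proposal Y is cheaper by 452.

Proposal X: {Blue}: M1→Blue 9·24=216, M2→Blue 4·14=56, M3→Blue 3·23=69, M4→Blue 9·16=144, M5→Blue 12·14=168, M6→Blue 10·18=180, M7→Blue 12·20=240. Service 1073; fixed 50; total 1123.
Proposal Y: {Red, Green, Amber, Violet, Teal}: M1→Red 6·24=144, M2→Amber 3·14=42, M3→Violet 5·23=115, M4→Red 3·16=48, M5→Amber 6·14=84, M6→Red 2·18=36, M7→Violet 2·20=40. Service 509; fixed 162; total 671.
Difference: |1123 − 671| = 452.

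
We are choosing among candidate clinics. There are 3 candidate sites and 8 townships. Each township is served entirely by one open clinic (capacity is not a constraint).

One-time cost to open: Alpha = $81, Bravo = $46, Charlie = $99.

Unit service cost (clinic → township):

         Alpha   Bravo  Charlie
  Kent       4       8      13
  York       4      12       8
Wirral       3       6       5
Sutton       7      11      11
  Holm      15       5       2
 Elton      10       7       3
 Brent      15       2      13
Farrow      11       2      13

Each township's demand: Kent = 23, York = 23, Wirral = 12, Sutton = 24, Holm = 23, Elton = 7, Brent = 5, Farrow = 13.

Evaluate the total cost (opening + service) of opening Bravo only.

Each township is assigned to its cheapest site among the open ones.
{Bravo}: Kent→Bravo 8·23=184, York→Bravo 12·23=276, Wirral→Bravo 6·12=72, Sutton→Bravo 11·24=264, Holm→Bravo 5·23=115, Elton→Bravo 7·7=49, Brent→Bravo 2·5=10, Farrow→Bravo 2·13=26. Service 996; fixed 46; total 1042.

Total cost: 1042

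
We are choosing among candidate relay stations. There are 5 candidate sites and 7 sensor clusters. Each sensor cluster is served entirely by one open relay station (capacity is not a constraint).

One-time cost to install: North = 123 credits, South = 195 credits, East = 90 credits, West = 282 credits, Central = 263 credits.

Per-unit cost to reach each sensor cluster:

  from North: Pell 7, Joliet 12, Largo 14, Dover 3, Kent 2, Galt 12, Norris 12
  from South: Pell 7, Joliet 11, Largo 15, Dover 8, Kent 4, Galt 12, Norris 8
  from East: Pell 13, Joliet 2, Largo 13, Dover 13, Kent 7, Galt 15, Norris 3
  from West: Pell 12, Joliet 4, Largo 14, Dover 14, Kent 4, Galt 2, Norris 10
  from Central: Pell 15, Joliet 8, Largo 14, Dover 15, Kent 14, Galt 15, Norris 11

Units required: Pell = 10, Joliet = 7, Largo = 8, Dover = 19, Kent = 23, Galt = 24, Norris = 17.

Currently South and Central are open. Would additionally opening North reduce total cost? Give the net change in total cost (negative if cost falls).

Yes — net change −18 (cost falls by 18).

Current service cost with {South, Central}: 906.
Adding North: each sensor cluster re-picks its cheapest; new service cost 765, saving 141.
Extra fixed cost: 123. Net change = 123 − 141 = -18.
(Totals: 1364 → 1346.)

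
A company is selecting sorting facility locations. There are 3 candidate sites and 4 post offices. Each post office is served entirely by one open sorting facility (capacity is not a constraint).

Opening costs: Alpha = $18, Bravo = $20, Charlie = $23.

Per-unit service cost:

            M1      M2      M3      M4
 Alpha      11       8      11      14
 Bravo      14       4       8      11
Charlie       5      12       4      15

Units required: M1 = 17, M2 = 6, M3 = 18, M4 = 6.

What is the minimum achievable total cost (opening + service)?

Minimum total cost: 290

For any fixed open set, each post office goes to its cheapest open site; total = fixed + service.
{Bravo, Charlie}: M1→Charlie 5·17=85, M2→Bravo 4·6=24, M3→Charlie 4·18=72, M4→Bravo 11·6=66. Service 247; fixed 43; total 290.
{Alpha, Bravo, Charlie}: M1→Charlie 5·17=85, M2→Bravo 4·6=24, M3→Charlie 4·18=72, M4→Bravo 11·6=66. Service 247; fixed 61; total 308.
{Alpha, Charlie}: M1→Charlie 5·17=85, M2→Alpha 8·6=48, M3→Charlie 4·18=72, M4→Alpha 14·6=84. Service 289; fixed 41; total 330.
{Alpha}: service 517 + fixed 18 = 535
No other subset beats 290.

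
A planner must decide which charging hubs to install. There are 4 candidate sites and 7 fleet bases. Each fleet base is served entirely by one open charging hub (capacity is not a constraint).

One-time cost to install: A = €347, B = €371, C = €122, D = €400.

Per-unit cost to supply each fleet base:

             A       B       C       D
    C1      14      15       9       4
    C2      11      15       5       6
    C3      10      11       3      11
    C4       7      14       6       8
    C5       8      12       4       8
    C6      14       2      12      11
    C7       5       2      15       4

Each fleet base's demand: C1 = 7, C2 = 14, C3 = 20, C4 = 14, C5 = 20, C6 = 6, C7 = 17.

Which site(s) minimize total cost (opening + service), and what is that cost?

For any fixed open set, each fleet base goes to its cheapest open site; total = fixed + service.
{C}: C1→C 9·7=63, C2→C 5·14=70, C3→C 3·20=60, C4→C 6·14=84, C5→C 4·20=80, C6→C 12·6=72, C7→C 15·17=255. Service 684; fixed 122; total 806.
{B, C}: C1→C 9·7=63, C2→C 5·14=70, C3→C 3·20=60, C4→C 6·14=84, C5→C 4·20=80, C6→B 2·6=12, C7→B 2·17=34. Service 403; fixed 493; total 896.
{C, D}: C1→D 4·7=28, C2→C 5·14=70, C3→C 3·20=60, C4→C 6·14=84, C5→C 4·20=80, C6→D 11·6=66, C7→D 4·17=68. Service 456; fixed 522; total 978.
{A, B, C, D}: service 368 + fixed 1240 = 1608
No other subset beats 806.

Open C only; minimum total cost 806.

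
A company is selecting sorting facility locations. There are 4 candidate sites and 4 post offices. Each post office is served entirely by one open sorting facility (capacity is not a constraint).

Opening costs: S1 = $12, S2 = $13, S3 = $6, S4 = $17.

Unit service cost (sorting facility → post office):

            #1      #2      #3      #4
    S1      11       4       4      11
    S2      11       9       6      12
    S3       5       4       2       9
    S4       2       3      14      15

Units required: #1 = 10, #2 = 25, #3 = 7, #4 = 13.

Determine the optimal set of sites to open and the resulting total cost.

Open S3 and S4; minimum total cost 249.

For any fixed open set, each post office goes to its cheapest open site; total = fixed + service.
{S3, S4}: #1→S4 2·10=20, #2→S4 3·25=75, #3→S3 2·7=14, #4→S3 9·13=117. Service 226; fixed 23; total 249.
{S1, S3, S4}: service 226 + fixed 35 = 261
{S2, S3, S4}: service 226 + fixed 36 = 262
{S1, S2, S3, S4}: #1→S4 2·10=20, #2→S4 3·25=75, #3→S3 2·7=14, #4→S3 9·13=117. Service 226; fixed 48; total 274.
No other subset beats 249.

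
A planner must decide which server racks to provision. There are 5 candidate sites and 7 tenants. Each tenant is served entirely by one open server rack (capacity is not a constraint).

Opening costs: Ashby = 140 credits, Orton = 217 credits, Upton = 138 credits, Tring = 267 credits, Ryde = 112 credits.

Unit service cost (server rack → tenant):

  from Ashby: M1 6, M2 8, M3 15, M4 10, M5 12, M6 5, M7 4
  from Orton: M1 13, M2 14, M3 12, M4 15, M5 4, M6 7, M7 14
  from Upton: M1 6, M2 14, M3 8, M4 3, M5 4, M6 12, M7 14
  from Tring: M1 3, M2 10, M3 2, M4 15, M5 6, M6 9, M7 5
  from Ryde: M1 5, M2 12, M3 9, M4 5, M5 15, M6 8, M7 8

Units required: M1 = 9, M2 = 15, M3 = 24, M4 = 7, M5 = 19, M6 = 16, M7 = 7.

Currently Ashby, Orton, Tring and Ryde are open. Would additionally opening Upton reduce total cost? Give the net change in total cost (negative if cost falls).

No — net change +124 (cost rises by 124).

Current service cost with {Ashby, Orton, Tring, Ryde}: 414.
Adding Upton: each tenant re-picks its cheapest; new service cost 400, saving 14.
Extra fixed cost: 138. Net change = 138 − 14 = 124.
(Totals: 1150 → 1274.)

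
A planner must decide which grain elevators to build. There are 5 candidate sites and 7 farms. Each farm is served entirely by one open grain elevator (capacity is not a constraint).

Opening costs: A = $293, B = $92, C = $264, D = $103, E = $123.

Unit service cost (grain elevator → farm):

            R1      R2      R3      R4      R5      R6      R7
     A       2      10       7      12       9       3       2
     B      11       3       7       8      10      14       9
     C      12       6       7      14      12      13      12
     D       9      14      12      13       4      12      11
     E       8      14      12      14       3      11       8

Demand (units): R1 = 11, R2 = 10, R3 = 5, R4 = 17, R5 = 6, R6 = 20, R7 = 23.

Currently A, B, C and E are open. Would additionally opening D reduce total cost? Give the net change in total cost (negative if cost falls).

Current service cost with {A, B, C, E}: 347.
Adding D: each farm re-picks its cheapest; new service cost 347, saving 0.
Extra fixed cost: 103. Net change = 103 − 0 = 103.
(Totals: 1119 → 1222.)

No — net change +103 (cost rises by 103).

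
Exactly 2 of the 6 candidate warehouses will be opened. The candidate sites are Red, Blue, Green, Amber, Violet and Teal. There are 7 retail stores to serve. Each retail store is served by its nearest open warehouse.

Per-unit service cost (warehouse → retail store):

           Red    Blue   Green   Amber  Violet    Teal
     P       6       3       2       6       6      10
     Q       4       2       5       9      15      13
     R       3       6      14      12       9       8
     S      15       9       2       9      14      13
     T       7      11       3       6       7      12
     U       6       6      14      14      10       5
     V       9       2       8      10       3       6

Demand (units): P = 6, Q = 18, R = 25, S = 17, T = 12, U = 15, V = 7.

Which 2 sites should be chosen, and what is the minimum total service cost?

With exactly 2 open, each retail store uses its cheapest among the chosen.
{Blue, Green}: P→Green 2·6=12, Q→Blue 2·18=36, R→Blue 6·25=150, S→Green 2·17=34, T→Green 3·12=36, U→Blue 6·15=90, V→Blue 2·7=14. Service cost 372.
{Red, Green}: service cost 375
{Red, Blue}: service cost 470
Among all 15 size-2 choices, {Blue, Green} is lowest.

Choose Blue and Green; total service cost 372.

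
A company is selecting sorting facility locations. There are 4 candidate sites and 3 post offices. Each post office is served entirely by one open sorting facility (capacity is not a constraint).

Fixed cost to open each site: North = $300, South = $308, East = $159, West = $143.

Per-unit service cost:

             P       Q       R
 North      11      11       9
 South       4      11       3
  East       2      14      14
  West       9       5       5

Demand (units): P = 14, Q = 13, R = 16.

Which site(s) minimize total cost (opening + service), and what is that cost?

For any fixed open set, each post office goes to its cheapest open site; total = fixed + service.
{West}: P→West 9·14=126, Q→West 5·13=65, R→West 5·16=80. Service 271; fixed 143; total 414.
{East, West}: service 173 + fixed 302 = 475
{South}: P→South 4·14=56, Q→South 11·13=143, R→South 3·16=48. Service 247; fixed 308; total 555.
{North, South, East, West}: service 141 + fixed 910 = 1051
No other subset beats 414.

Open West only; minimum total cost 414.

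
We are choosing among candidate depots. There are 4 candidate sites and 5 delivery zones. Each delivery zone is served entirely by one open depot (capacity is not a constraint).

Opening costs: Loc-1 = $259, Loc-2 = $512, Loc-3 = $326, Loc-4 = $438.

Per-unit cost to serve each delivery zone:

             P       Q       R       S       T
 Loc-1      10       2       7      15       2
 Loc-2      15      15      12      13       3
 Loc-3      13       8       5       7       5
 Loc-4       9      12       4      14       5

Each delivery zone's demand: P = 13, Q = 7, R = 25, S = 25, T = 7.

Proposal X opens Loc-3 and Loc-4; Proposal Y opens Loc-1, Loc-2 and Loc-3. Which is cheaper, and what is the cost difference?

Proposal X: {Loc-3, Loc-4}: P→Loc-4 9·13=117, Q→Loc-3 8·7=56, R→Loc-4 4·25=100, S→Loc-3 7·25=175, T→Loc-3 5·7=35. Service 483; fixed 764; total 1247.
Proposal Y: {Loc-1, Loc-2, Loc-3}: P→Loc-1 10·13=130, Q→Loc-1 2·7=14, R→Loc-3 5·25=125, S→Loc-3 7·25=175, T→Loc-1 2·7=14. Service 458; fixed 1097; total 1555.
Difference: |1247 − 1555| = 308.

Proposal X is cheaper by 308.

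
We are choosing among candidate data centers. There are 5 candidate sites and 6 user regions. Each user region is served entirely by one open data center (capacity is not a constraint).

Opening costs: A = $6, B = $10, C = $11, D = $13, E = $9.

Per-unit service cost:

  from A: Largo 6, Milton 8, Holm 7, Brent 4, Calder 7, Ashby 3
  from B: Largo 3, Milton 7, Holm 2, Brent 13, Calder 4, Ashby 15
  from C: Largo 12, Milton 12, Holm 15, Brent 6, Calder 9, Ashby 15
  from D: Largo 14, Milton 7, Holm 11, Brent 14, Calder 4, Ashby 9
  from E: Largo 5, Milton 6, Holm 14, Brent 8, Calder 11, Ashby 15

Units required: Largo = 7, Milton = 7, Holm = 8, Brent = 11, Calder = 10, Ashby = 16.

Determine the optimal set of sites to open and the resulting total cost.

For any fixed open set, each user region goes to its cheapest open site; total = fixed + service.
{A, B}: Largo→B 3·7=21, Milton→B 7·7=49, Holm→B 2·8=16, Brent→A 4·11=44, Calder→B 4·10=40, Ashby→A 3·16=48. Service 218; fixed 16; total 234.
{A, B, E}: Largo→B 3·7=21, Milton→E 6·7=42, Holm→B 2·8=16, Brent→A 4·11=44, Calder→B 4·10=40, Ashby→A 3·16=48. Service 211; fixed 25; total 236.
{A, B, C}: service 218 + fixed 27 = 245
{A, B, C, D, E}: Largo→B 3·7=21, Milton→E 6·7=42, Holm→B 2·8=16, Brent→A 4·11=44, Calder→B 4·10=40, Ashby→A 3·16=48. Service 211; fixed 49; total 260.
No other subset beats 234.

Open A and B; minimum total cost 234.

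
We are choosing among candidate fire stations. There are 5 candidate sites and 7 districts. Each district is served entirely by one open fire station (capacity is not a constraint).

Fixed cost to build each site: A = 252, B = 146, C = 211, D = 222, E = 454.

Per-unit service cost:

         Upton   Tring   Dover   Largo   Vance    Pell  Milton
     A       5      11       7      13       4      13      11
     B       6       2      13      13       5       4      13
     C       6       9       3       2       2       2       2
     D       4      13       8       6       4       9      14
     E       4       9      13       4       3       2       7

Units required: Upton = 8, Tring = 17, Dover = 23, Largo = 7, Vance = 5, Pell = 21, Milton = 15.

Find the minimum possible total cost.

Minimum total cost: 577

For any fixed open set, each district goes to its cheapest open site; total = fixed + service.
{C}: Upton→C 6·8=48, Tring→C 9·17=153, Dover→C 3·23=69, Largo→C 2·7=14, Vance→C 2·5=10, Pell→C 2·21=42, Milton→C 2·15=30. Service 366; fixed 211; total 577.
{B, C}: service 247 + fixed 357 = 604
{C, D}: Upton→D 4·8=32, Tring→C 9·17=153, Dover→C 3·23=69, Largo→C 2·7=14, Vance→C 2·5=10, Pell→C 2·21=42, Milton→C 2·15=30. Service 350; fixed 433; total 783.
{A, B, C, D, E}: Upton→D 4·8=32, Tring→B 2·17=34, Dover→C 3·23=69, Largo→C 2·7=14, Vance→C 2·5=10, Pell→C 2·21=42, Milton→C 2·15=30. Service 231; fixed 1285; total 1516.
No other subset beats 577.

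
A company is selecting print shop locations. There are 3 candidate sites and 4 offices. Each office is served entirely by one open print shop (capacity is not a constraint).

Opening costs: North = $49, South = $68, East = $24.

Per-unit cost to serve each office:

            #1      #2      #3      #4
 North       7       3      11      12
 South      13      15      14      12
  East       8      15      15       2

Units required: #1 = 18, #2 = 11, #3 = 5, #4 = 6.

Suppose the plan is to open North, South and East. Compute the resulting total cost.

Each office is assigned to its cheapest site among the open ones.
{North, South, East}: #1→North 7·18=126, #2→North 3·11=33, #3→North 11·5=55, #4→East 2·6=12. Service 226; fixed 141; total 367.

Total cost: 367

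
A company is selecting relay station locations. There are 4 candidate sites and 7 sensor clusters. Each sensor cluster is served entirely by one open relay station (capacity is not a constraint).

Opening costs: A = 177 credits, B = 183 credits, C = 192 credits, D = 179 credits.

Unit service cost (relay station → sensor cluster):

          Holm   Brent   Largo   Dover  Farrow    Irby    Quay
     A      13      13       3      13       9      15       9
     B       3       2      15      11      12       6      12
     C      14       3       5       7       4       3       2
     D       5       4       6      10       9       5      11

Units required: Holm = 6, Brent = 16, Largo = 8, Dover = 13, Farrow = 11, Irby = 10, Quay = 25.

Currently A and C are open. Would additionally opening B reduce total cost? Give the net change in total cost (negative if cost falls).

Current service cost with {A, C}: 365.
Adding B: each sensor cluster re-picks its cheapest; new service cost 289, saving 76.
Extra fixed cost: 183. Net change = 183 − 76 = 107.
(Totals: 734 → 841.)

No — net change +107 (cost rises by 107).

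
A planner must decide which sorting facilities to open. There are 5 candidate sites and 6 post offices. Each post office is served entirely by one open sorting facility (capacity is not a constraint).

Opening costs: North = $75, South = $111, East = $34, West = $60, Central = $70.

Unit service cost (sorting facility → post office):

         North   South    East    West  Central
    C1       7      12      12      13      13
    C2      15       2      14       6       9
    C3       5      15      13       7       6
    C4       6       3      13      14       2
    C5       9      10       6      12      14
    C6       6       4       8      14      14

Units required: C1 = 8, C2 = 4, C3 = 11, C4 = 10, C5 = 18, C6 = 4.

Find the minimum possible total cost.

For any fixed open set, each post office goes to its cheapest open site; total = fixed + service.
{East, Central}: C1→East 12·8=96, C2→Central 9·4=36, C3→Central 6·11=66, C4→Central 2·10=20, C5→East 6·18=108, C6→East 8·4=32. Service 358; fixed 104; total 462.
{North, East}: service 359 + fixed 109 = 468
{North, East, Central}: service 299 + fixed 179 = 478
{North, South, East, West, Central}: C1→North 7·8=56, C2→South 2·4=8, C3→North 5·11=55, C4→Central 2·10=20, C5→East 6·18=108, C6→South 4·4=16. Service 263; fixed 350; total 613.
No other subset beats 462.

Minimum total cost: 462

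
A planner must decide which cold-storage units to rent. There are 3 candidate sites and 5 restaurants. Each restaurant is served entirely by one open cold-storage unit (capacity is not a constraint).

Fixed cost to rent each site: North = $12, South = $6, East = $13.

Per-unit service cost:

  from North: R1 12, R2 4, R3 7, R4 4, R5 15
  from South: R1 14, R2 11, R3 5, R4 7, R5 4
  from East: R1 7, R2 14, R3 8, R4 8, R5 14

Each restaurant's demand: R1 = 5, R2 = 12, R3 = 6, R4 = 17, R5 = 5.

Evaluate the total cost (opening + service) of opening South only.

Total cost: 377

Each restaurant is assigned to its cheapest site among the open ones.
{South}: R1→South 14·5=70, R2→South 11·12=132, R3→South 5·6=30, R4→South 7·17=119, R5→South 4·5=20. Service 371; fixed 6; total 377.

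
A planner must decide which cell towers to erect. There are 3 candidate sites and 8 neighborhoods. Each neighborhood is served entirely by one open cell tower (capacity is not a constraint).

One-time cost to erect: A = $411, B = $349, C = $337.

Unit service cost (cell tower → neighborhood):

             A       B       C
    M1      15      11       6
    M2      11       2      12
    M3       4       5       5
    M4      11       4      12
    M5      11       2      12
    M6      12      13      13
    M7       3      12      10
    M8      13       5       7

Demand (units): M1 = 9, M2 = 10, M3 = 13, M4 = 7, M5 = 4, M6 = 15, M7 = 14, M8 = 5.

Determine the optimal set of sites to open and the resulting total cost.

For any fixed open set, each neighborhood goes to its cheapest open site; total = fixed + service.
{B}: M1→B 11·9=99, M2→B 2·10=20, M3→B 5·13=65, M4→B 4·7=28, M5→B 2·4=8, M6→B 13·15=195, M7→B 12·14=168, M8→B 5·5=25. Service 608; fixed 349; total 957.
{C}: service 741 + fixed 337 = 1078
{A}: M1→A 15·9=135, M2→A 11·10=110, M3→A 4·13=52, M4→A 11·7=77, M5→A 11·4=44, M6→A 12·15=180, M7→A 3·14=42, M8→A 13·5=65. Service 705; fixed 411; total 1116.
{A, B, C}: service 409 + fixed 1097 = 1506
No other subset beats 957.

Open B only; minimum total cost 957.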